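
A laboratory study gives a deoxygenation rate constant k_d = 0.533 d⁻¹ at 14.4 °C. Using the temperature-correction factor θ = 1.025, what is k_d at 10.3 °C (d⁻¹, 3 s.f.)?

k_d ≈ 0.482 d⁻¹

k_d(T₂) = k_d(T₁) · θ^(T₂−T₁) = 0.533 × 1.025^(10.3−14.4)
= 0.533 × 1.025^-4.10 = 0.533 × 0.9037 = 0.4817 d⁻¹.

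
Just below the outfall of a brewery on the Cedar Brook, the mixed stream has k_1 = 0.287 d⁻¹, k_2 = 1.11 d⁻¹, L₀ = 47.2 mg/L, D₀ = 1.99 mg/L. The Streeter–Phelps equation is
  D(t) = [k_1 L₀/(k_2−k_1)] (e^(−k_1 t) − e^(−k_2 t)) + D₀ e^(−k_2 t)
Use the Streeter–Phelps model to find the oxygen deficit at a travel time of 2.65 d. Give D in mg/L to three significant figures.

k_1 L₀/(k_2−k_1) = 0.287×47.2/(1.11−0.287) = 13.55/0.8230 = 16.46 mg/L.
e^(−k_1 t) = e^(−0.287×2.650) = 0.4674; e^(−k_2 t) = e^(−1.11×2.650) = 0.05279.
D = 16.46 × (0.4674 − 0.05279) + 1.99 × 0.05279 = 6.825 + 0.1050 = 6.930 mg/L.

D ≈ 6.93 mg/L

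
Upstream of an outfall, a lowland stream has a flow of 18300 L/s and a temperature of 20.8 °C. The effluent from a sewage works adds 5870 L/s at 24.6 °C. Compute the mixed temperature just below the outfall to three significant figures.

21.7 °C

Flow-weighted mixing: C = (Q_r C_r + Q_w C_w)/(Q_r + Q_w)
= (18300×20.8 + 5870×24.6)/(18300 + 5870) = 525000/24170 = 21.72 °C.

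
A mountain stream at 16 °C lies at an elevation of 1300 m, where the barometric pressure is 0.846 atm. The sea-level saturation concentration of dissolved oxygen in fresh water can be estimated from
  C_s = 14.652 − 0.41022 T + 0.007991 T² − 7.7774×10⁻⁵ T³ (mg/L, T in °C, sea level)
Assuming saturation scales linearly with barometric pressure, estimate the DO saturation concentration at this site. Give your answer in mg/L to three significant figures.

C_s ≈ 8.30 mg/L

At sea level: C_s = 14.652 − 0.41022×16 + 0.007991×16² − 7.7774×10⁻⁵×16³ = 9.816 mg/L.
Pressure correction: C_s' = 9.816 × 0.846 = 8.304 mg/L.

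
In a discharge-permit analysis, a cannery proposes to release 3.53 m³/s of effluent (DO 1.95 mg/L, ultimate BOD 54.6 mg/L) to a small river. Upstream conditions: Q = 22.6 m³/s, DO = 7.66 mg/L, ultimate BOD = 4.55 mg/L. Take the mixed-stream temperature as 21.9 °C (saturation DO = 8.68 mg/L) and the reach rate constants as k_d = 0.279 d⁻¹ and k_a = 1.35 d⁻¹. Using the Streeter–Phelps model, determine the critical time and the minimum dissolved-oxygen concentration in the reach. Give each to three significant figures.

Mixed DO = (22.6×7.66 + 3.53×1.95)/(22.6+3.53) = 180.0/26.13 = 6.889 mg/L.
Mixed L₀ = (22.6×4.55 + 3.53×54.6)/(26.13) = 295.6/26.13 = 11.31 mg/L.
Initial deficit D₀ = C_s − DO₀ = 8.68 − 6.889 = 1.791 mg/L.
t_c = (1/1.071) ln[(1.35/0.279)(1 − 1.791×1.071/(0.279×11.31))] = 0.9337 × ln(1.897) = 0.5979 d.
D_c = (0.279/1.35) × 11.31 × e^(−0.279×0.5979) = 0.2067 × 11.31 × 0.8464 = 1.979 mg/L.
Minimum DO = 8.68 − 1.979 = 6.701 mg/L.

t_c ≈ 0.598 d; minimum DO ≈ 6.70 mg/L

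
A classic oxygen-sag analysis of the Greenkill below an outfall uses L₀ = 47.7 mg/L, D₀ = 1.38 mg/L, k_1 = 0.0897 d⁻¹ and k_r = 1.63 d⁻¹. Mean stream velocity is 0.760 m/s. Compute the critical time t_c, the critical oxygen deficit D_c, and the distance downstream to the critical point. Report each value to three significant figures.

t_c = [1/(k_r−k_1)] ln[(k_r/k_1)(1 − D₀(k_r−k_1)/(k_1 L₀))]
= [1/(1.63−0.0897)] ln[(1.63/0.0897)(1 − 1.38×1.540/(0.0897×47.7))]
= (1/1.540) ln[18.17 × 0.5032] = 0.6492 × ln(9.144) = 0.6492 × 2.213 = 1.437 d.
D_c = (k_1/k_r) L₀ e^(−k_1 t_c) = (0.0897/1.63) × 47.7 × e^(−0.0897×1.437) = 0.05503 × 47.7 × 0.8791 = 2.308 mg/L.
x_c = v t_c = 0.760 m/s × 1.437 d × 86400 s/d = 94350 m ≈ 94.3 km.

t_c ≈ 1.44 d; D_c ≈ 2.31 mg/L; x_c ≈ 94.3 km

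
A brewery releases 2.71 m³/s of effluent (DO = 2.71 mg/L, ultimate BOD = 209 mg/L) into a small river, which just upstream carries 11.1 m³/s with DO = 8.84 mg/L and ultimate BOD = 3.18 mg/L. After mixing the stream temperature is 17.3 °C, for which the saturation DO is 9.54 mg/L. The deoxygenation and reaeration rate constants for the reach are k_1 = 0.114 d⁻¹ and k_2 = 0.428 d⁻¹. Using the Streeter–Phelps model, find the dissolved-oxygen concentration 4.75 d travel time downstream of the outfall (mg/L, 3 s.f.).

DO ≈ 2.16 mg/L

Mixed DO = (11.1×8.84 + 2.71×2.71)/(11.1+2.71) = 105.5/13.81 = 7.637 mg/L.
Mixed L₀ = (11.1×3.18 + 2.71×209)/(13.81) = 601.7/13.81 = 43.57 mg/L.
Initial deficit D₀ = C_s − DO₀ = 9.54 − 7.637 = 1.903 mg/L.
D(4.75) = [0.114×43.57/(0.428−0.114)](e^(−0.114×4.75) − e^(−0.428×4.75)) + 1.903 e^(−0.428×4.75)
= 15.82 × (0.5819 − 0.1309) + 1.903 × 0.1309 = 7.382 mg/L.
DO = 9.54 − 7.382 = 2.158 mg/L.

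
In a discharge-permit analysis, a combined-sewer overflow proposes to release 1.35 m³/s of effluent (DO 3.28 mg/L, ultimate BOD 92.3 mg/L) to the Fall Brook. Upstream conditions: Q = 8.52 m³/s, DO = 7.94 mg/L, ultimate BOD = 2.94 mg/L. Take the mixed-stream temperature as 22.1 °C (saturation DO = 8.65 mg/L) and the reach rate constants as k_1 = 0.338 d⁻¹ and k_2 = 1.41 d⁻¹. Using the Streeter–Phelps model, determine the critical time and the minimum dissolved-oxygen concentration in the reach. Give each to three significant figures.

Mixed DO = (8.52×7.94 + 1.35×3.28)/(8.52+1.35) = 72.08/9.870 = 7.303 mg/L.
Mixed L₀ = (8.52×2.94 + 1.35×92.3)/(9.870) = 149.7/9.870 = 15.16 mg/L.
Initial deficit D₀ = C_s − DO₀ = 8.65 − 7.303 = 1.347 mg/L.
t_c = (1/1.072) ln[(1.41/0.338)(1 − 1.347×1.072/(0.338×15.16))] = 0.9328 × ln(2.996) = 1.024 d.
D_c = (0.338/1.41) × 15.16 × e^(−0.338×1.024) = 0.2397 × 15.16 × 0.7075 = 2.572 mg/L.
Minimum DO = 8.65 − 2.572 = 6.078 mg/L.

t_c ≈ 1.02 d; minimum DO ≈ 6.08 mg/L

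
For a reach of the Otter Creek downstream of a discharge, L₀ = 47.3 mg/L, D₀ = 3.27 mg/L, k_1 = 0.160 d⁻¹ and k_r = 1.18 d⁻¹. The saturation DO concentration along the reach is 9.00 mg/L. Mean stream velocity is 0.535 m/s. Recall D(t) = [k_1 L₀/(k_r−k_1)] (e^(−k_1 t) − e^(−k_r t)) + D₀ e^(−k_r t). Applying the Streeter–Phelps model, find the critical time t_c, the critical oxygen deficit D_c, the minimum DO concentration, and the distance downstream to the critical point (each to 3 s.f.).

t_c = [1/(k_r−k_1)] ln[(k_r/k_1)(1 − D₀(k_r−k_1)/(k_1 L₀))]
= [1/(1.18−0.160)] ln[(1.18/0.160)(1 − 3.27×1.020/(0.160×47.3))]
= (1/1.020) ln[7.375 × 0.5593] = 0.9804 × ln(4.125) = 0.9804 × 1.417 = 1.389 d.
D_c = (k_1/k_r) L₀ e^(−k_1 t_c) = (0.160/1.18) × 47.3 × e^(−0.160×1.389) = 0.1356 × 47.3 × 0.8007 = 5.135 mg/L.
Minimum DO = C_s − D_c = 9.00 − 5.135 = 3.865 mg/L.
x_c = v t_c = 0.535 m/s × 1.389 d × 86400 s/d = 64210 m ≈ 64.2 km.

t_c ≈ 1.39 d; D_c ≈ 5.14 mg/L; min DO ≈ 3.86 mg/L; x_c ≈ 64.2 km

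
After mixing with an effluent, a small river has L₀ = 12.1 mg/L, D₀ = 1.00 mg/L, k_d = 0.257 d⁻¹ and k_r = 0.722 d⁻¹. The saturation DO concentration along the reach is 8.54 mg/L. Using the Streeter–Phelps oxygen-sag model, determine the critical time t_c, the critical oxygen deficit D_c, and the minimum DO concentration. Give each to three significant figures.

t_c ≈ 1.87 d; D_c ≈ 2.66 mg/L; min DO ≈ 5.88 mg/L

At the critical point dD/dt = 0, so k_d L₀ e^(−k_d t) = k_r D. Substituting D(t) from the Streeter–Phelps equation and solving for t gives
t_c = ln[(k_r/k_d)(1 − D₀(k_r−k_d)/(k_d L₀))] / (k_r−k_d).
Here k_r−k_d = 0.4650 d⁻¹ and 1 − D₀(k_r−k_d)/(k_d L₀) = 1 − 1.00×0.4650/(0.257×12.1) = 0.8505, so
t_c = ln(2.809 × 0.8505) / 0.4650 = 0.8710 / 0.4650 = 1.873 d.
D_c = (k_d/k_r) L₀ e^(−k_d t_c) = (0.257/0.722) × 12.1 × e^(−0.257×1.873) = 0.3560 × 12.1 × 0.6179 = 2.661 mg/L.
Minimum DO = C_s − D_c = 8.54 − 2.661 = 5.879 mg/L.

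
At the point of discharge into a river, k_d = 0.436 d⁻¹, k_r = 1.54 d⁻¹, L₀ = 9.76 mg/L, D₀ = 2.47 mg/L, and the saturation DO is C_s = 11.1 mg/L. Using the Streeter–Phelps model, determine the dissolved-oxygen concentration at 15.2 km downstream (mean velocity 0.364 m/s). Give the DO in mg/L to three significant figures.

Travel time t = x/v = 15.2 km / (0.364 m/s) = 15200 m / 0.364 m/s = 41760 s = 0.4833 d.
k_d L₀/(k_r−k_d) = 0.436×9.76/(1.54−0.436) = 4.255/1.104 = 3.854 mg/L.
e^(−k_d t) = e^(−0.436×0.4833) = 0.8100; e^(−k_r t) = e^(−1.54×0.4833) = 0.4751.
D = 3.854 × (0.8100 − 0.4751) + 2.47 × 0.4751 = 1.291 + 1.173 = 2.464 mg/L.
DO = C_s − D = 11.1 − 2.464 = 8.636 mg/L.

DO ≈ 8.64 mg/L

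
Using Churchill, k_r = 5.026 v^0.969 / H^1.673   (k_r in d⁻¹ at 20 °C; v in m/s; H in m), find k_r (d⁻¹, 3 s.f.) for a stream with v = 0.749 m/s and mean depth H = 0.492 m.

k_r = 5.026 × 0.749^0.969 / 0.492^1.673 = 5.026 × 0.7557 / 0.3053 = 12.44 d⁻¹.

k_r ≈ 12.4 d⁻¹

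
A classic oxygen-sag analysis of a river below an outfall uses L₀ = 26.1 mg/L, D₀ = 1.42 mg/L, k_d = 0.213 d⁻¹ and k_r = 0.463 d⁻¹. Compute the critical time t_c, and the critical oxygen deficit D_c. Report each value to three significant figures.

t_c ≈ 2.84 d; D_c ≈ 6.55 mg/L

t_c = [1/(k_r−k_d)] ln[(k_r/k_d)(1 − D₀(k_r−k_d)/(k_d L₀))]
= [1/(0.463−0.213)] ln[(0.463/0.213)(1 − 1.42×0.2500/(0.213×26.1))]
= (1/0.2500) ln[2.174 × 0.9361] = 4.000 × ln(2.035) = 4.000 × 0.7104 = 2.842 d.
L(t_c) = L₀ e^(−k_d t_c) = 26.1 × 0.5459 = 14.25 mg/L, and at the critical point k_r D_c = k_d L, so D_c = (0.213/0.463) × 14.25 = 6.555 mg/L.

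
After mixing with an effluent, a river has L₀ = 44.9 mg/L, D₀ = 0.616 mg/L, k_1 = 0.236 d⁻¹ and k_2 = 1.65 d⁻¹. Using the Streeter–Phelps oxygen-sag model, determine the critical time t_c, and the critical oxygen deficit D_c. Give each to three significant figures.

At the critical point dD/dt = 0, so k_1 L₀ e^(−k_1 t) = k_2 D. Substituting D(t) from the Streeter–Phelps equation and solving for t gives
t_c = ln[(k_2/k_1)(1 − D₀(k_2−k_1)/(k_1 L₀))] / (k_2−k_1).
Here k_2−k_1 = 1.414 d⁻¹ and 1 − D₀(k_2−k_1)/(k_1 L₀) = 1 − 0.616×1.414/(0.236×44.9) = 0.9178, so
t_c = ln(6.992 × 0.9178) / 1.414 = 1.859 / 1.414 = 1.315 d.
L(t_c) = L₀ e^(−k_1 t_c) = 44.9 × 0.7333 = 32.92 mg/L, and at the critical point k_2 D_c = k_1 L, so D_c = (0.236/1.65) × 32.92 = 4.709 mg/L.

t_c ≈ 1.31 d; D_c ≈ 4.71 mg/L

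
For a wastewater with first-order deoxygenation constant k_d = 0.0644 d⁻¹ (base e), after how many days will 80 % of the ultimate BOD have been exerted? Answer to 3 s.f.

t ≈ 25.0 d

y/L₀ = 1 − e^(−k_d t) = 0.80 ⇒ e^(−k_d t) = 0.200
t = −ln(0.200) / 0.0644 = 1.609 / 0.0644 = 24.99 d.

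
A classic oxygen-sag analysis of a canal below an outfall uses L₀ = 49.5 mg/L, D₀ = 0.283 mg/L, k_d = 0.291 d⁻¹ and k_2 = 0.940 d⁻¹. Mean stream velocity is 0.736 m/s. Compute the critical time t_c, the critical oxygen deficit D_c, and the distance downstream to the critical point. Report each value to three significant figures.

t_c ≈ 1.79 d; D_c ≈ 9.11 mg/L; x_c ≈ 114 km

t_c = [1/(k_2−k_d)] ln[(k_2/k_d)(1 − D₀(k_2−k_d)/(k_d L₀))]
= [1/(0.940−0.291)] ln[(0.940/0.291)(1 − 0.283×0.6490/(0.291×49.5))]
= (1/0.6490) ln[3.230 × 0.9872] = 1.541 × ln(3.189) = 1.541 × 1.160 = 1.787 d.
L(t_c) = L₀ e^(−k_d t_c) = 49.5 × 0.5945 = 29.43 mg/L, and at the critical point k_2 D_c = k_d L, so D_c = (0.291/0.940) × 29.43 = 9.110 mg/L.
x_c = v t_c = 0.736 m/s × 1.787 d × 86400 s/d = 113600 m ≈ 114 km.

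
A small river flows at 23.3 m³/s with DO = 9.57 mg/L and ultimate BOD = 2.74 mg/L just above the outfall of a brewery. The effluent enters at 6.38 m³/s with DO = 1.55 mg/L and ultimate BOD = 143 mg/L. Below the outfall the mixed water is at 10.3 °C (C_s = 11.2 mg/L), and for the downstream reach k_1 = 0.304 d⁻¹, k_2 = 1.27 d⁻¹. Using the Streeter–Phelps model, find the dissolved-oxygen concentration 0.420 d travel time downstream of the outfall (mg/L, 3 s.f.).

Mixed DO = (23.3×9.57 + 6.38×1.55)/(23.3+6.38) = 232.9/29.68 = 7.846 mg/L.
Mixed L₀ = (23.3×2.74 + 6.38×143)/(29.68) = 976.2/29.68 = 32.89 mg/L.
Initial deficit D₀ = C_s − DO₀ = 11.2 − 7.846 = 3.354 mg/L.
D(0.420) = [0.304×32.89/(1.27−0.304)](e^(−0.304×0.420) − e^(−1.27×0.420)) + 3.354 e^(−1.27×0.420)
= 10.35 × (0.8801 − 0.5866) + 3.354 × 0.5866 = 5.006 mg/L.
DO = 11.2 − 5.006 = 6.194 mg/L.

DO ≈ 6.19 mg/L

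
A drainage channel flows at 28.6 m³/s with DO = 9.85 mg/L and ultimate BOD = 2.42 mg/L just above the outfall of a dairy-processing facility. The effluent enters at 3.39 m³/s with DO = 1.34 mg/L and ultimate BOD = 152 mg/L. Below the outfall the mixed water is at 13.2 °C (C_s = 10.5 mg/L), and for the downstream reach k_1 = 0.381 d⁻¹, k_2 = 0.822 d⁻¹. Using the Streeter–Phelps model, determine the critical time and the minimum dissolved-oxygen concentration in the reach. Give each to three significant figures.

Mixed DO = (28.6×9.85 + 3.39×1.34)/(28.6+3.39) = 286.3/31.99 = 8.948 mg/L.
Mixed L₀ = (28.6×2.42 + 3.39×152)/(31.99) = 584.5/31.99 = 18.27 mg/L.
Initial deficit D₀ = C_s − DO₀ = 10.5 − 8.948 = 1.552 mg/L.
t_c = (1/0.4410) ln[(0.822/0.381)(1 − 1.552×0.4410/(0.381×18.27))] = 2.268 × ln(1.945) = 1.509 d.
D_c = (0.381/0.822) × 18.27 × e^(−0.381×1.509) = 0.4635 × 18.27 × 0.5627 = 4.766 mg/L.
Minimum DO = 10.5 − 4.766 = 5.734 mg/L.

t_c ≈ 1.51 d; minimum DO ≈ 5.73 mg/L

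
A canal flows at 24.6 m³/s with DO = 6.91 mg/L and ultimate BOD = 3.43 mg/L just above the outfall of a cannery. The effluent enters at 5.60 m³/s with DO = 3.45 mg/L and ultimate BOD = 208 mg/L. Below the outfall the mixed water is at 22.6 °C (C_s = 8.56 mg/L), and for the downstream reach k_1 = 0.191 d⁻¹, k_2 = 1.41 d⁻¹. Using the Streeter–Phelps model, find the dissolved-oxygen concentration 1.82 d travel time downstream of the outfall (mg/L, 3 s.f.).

Mixed DO = (24.6×6.91 + 5.60×3.45)/(24.6+5.60) = 189.3/30.20 = 6.268 mg/L.
Mixed L₀ = (24.6×3.43 + 5.60×208)/(30.20) = 1249/30.20 = 41.36 mg/L.
Initial deficit D₀ = C_s − DO₀ = 8.56 − 6.268 = 2.292 mg/L.
D(1.82) = [0.191×41.36/(1.41−0.191)](e^(−0.191×1.82) − e^(−1.41×1.82)) + 2.292 e^(−1.41×1.82)
= 6.481 × (0.7064 − 0.07683) + 2.292 × 0.07683 = 4.256 mg/L.
DO = 8.56 − 4.256 = 4.304 mg/L.

DO ≈ 4.30 mg/L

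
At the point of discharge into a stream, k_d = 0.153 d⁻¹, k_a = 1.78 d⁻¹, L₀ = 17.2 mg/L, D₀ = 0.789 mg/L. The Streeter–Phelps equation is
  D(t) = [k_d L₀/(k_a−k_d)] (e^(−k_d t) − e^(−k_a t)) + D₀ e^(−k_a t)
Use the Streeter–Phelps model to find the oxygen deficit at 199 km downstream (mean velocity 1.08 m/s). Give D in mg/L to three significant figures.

D ≈ 1.15 mg/L

Travel time t = x/v = 199 km / (1.08 m/s) = 199000 m / 1.08 m/s = 184300 s = 2.133 d.
k_d L₀/(k_a−k_d) = 0.153×17.2/(1.78−0.153) = 2.632/1.627 = 1.617 mg/L.
e^(−k_d t) = e^(−0.153×2.133) = 0.7216; e^(−k_a t) = e^(−1.78×2.133) = 0.02246.
D = 1.617 × (0.7216 − 0.02246) + 0.789 × 0.02246 = 1.131 + 0.01772 = 1.149 mg/L.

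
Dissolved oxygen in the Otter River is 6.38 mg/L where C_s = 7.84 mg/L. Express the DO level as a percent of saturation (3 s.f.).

% saturation = C/C_s × 100 = 6.38/7.84 × 100 = 81.4 %.

81.4 % saturation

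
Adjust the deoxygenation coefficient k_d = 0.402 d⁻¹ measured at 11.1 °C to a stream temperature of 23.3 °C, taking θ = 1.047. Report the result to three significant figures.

k_d(T₂) = k_d(T₁) · θ^(T₂−T₁) = 0.402 × 1.047^(23.3−11.1)
= 0.402 × 1.047^12.2 = 0.402 × 1.751 = 0.7040 d⁻¹.

k_d ≈ 0.704 d⁻¹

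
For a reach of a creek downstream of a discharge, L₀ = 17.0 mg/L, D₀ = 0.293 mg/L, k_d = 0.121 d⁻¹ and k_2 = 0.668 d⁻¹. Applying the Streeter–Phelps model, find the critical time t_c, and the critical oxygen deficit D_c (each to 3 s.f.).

With k_2/k_d = 5.521 and 1 − D₀(k_2−k_d)/(k_d L₀) = 0.9221,
t_c = ln(5.521 × 0.9221) / (0.668 − 0.121) = ln(5.091) / 0.5470 = 1.627/0.5470 = 2.975 d.
L(t_c) = L₀ e^(−k_d t_c) = 17.0 × 0.6977 = 11.86 mg/L, and at the critical point k_2 D_c = k_d L, so D_c = (0.121/0.668) × 11.86 = 2.148 mg/L.

t_c ≈ 2.98 d; D_c ≈ 2.15 mg/L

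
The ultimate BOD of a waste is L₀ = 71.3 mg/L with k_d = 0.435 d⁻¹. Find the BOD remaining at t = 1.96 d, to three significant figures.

L ≈ 30.4 mg/L

L_t = L₀ e^(−k_d t) = 71.3 × e^(−0.435×1.96) = 71.3 × 0.4263 = 30.40 mg/L.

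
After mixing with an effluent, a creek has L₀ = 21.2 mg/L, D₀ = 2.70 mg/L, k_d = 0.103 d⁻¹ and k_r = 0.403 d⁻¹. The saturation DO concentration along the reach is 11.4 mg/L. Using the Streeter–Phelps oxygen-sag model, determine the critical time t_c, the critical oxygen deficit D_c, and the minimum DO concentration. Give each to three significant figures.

t_c = [1/(k_r−k_d)] ln[(k_r/k_d)(1 − D₀(k_r−k_d)/(k_d L₀))]
= [1/(0.403−0.103)] ln[(0.403/0.103)(1 − 2.70×0.3000/(0.103×21.2))]
= (1/0.3000) ln[3.913 × 0.6291] = 3.333 × ln(2.461) = 3.333 × 0.9007 = 3.002 d.
L(t_c) = L₀ e^(−k_d t_c) = 21.2 × 0.7340 = 15.56 mg/L, and at the critical point k_r D_c = k_d L, so D_c = (0.103/0.403) × 15.56 = 3.977 mg/L.
Minimum DO = C_s − D_c = 11.4 − 3.977 = 7.423 mg/L.

t_c ≈ 3.00 d; D_c ≈ 3.98 mg/L; min DO ≈ 7.42 mg/L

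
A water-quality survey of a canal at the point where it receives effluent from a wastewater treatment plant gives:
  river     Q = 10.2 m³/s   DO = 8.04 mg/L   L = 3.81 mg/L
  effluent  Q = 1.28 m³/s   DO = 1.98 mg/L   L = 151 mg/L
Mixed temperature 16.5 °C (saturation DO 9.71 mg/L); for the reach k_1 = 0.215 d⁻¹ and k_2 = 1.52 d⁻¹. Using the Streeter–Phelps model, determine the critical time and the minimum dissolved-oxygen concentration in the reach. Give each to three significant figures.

t_c ≈ 0.566 d; minimum DO ≈ 7.18 mg/L

Mixed DO = (10.2×8.04 + 1.28×1.98)/(10.2+1.28) = 84.54/11.48 = 7.364 mg/L.
Mixed L₀ = (10.2×3.81 + 1.28×151)/(11.48) = 232.1/11.48 = 20.22 mg/L.
Initial deficit D₀ = C_s − DO₀ = 9.71 − 7.364 = 2.346 mg/L.
t_c = (1/1.305) ln[(1.52/0.215)(1 − 2.346×1.305/(0.215×20.22))] = 0.7663 × ln(2.092) = 0.5656 d.
D_c = (0.215/1.52) × 20.22 × e^(−0.215×0.5656) = 0.1414 × 20.22 × 0.8855 = 2.533 mg/L.
Minimum DO = 9.71 − 2.533 = 7.177 mg/L.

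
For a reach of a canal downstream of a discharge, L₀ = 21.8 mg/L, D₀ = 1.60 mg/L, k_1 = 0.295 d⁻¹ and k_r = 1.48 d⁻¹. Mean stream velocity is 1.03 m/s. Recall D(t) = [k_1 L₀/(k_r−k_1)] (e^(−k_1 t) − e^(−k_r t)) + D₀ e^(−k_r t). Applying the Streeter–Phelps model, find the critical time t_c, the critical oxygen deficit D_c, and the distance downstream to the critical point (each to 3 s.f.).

t_c ≈ 1.07 d; D_c ≈ 3.17 mg/L; x_c ≈ 94.9 km

At the critical point dD/dt = 0, so k_1 L₀ e^(−k_1 t) = k_r D. Substituting D(t) from the Streeter–Phelps equation and solving for t gives
t_c = ln[(k_r/k_1)(1 − D₀(k_r−k_1)/(k_1 L₀))] / (k_r−k_1).
Here k_r−k_1 = 1.185 d⁻¹ and 1 − D₀(k_r−k_1)/(k_1 L₀) = 1 − 1.60×1.185/(0.295×21.8) = 0.7052, so
t_c = ln(5.017 × 0.7052) / 1.185 = 1.264 / 1.185 = 1.066 d.
D_c = (k_1/k_r) L₀ e^(−k_1 t_c) = (0.295/1.48) × 21.8 × e^(−0.295×1.066) = 0.1993 × 21.8 × 0.7301 = 3.173 mg/L.
x_c = v t_c = 1.03 m/s × 1.066 d × 86400 s/d = 94890 m ≈ 94.9 km.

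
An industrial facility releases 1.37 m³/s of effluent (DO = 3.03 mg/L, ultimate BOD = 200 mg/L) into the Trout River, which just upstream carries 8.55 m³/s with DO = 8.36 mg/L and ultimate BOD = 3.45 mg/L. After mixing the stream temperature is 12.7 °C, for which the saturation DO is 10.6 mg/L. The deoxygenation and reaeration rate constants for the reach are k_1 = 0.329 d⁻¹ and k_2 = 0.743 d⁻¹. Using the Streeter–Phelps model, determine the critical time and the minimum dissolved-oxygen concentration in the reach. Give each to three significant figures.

Mixed DO = (8.55×8.36 + 1.37×3.03)/(8.55+1.37) = 75.63/9.920 = 7.624 mg/L.
Mixed L₀ = (8.55×3.45 + 1.37×200)/(9.920) = 303.5/9.920 = 30.59 mg/L.
Initial deficit D₀ = C_s − DO₀ = 10.6 − 7.624 = 2.976 mg/L.
t_c = (1/0.4140) ln[(0.743/0.329)(1 − 2.976×0.4140/(0.329×30.59))] = 2.415 × ln(1.982) = 1.652 d.
D_c = (0.329/0.743) × 30.59 × e^(−0.329×1.652) = 0.4428 × 30.59 × 0.5806 = 7.866 mg/L.
Minimum DO = 10.6 − 7.866 = 2.734 mg/L.

t_c ≈ 1.65 d; minimum DO ≈ 2.73 mg/L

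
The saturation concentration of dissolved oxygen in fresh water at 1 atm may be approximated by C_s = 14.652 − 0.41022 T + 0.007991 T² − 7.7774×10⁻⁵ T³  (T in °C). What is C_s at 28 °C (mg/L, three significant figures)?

C_s ≈ 7.72 mg/L

C_s = 14.652 − 0.41022×28 + 0.007991×28² − 7.7774×10⁻⁵×28³ = 7.723 mg/L.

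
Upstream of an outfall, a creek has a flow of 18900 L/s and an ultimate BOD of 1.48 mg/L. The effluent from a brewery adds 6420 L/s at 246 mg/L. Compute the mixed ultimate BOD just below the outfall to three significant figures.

63.5 mg/L

Flow-weighted mixing: C = (Q_r C_r + Q_w C_w)/(Q_r + Q_w)
= (18900×1.48 + 6420×246)/(18900 + 6420) = 1.607×10^6/25320 = 63.48 mg/L.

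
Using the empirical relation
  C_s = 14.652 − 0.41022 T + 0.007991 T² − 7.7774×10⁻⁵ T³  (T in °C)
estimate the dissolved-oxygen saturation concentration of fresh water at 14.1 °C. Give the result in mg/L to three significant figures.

C_s = 14.652 − 0.41022×14.1 + 0.007991×14.1² − 7.7774×10⁻⁵×14.1³ = 10.24 mg/L.

C_s ≈ 10.2 mg/L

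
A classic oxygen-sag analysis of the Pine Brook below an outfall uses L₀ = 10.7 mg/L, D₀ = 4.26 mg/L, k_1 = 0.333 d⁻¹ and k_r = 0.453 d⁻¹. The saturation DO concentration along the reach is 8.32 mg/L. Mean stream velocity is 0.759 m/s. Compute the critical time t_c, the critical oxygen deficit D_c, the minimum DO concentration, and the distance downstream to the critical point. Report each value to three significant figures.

t_c ≈ 1.27 d; D_c ≈ 5.15 mg/L; min DO ≈ 3.17 mg/L; x_c ≈ 83.5 km

With k_r/k_1 = 1.360 and 1 − D₀(k_r−k_1)/(k_1 L₀) = 0.8565,
t_c = ln(1.360 × 0.8565) / (0.453 − 0.333) = ln(1.165) / 0.1200 = 0.1529/0.1200 = 1.274 d.
D_c = (k_1/k_r) L₀ e^(−k_1 t_c) = (0.333/0.453) × 10.7 × e^(−0.333×1.274) = 0.7351 × 10.7 × 0.6543 = 5.146 mg/L.
Minimum DO = C_s − D_c = 8.32 − 5.146 = 3.174 mg/L.
x_c = v t_c = 0.759 m/s × 1.274 d × 86400 s/d = 83550 m ≈ 83.5 km.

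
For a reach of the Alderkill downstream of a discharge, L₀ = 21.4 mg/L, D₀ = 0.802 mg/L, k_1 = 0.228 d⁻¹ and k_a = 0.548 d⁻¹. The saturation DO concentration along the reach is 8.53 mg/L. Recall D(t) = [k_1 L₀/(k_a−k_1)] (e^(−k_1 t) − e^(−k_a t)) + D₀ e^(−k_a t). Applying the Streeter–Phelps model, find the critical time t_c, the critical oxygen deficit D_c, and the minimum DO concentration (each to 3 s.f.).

t_c = [1/(k_a−k_1)] ln[(k_a/k_1)(1 − D₀(k_a−k_1)/(k_1 L₀))]
= [1/(0.548−0.228)] ln[(0.548/0.228)(1 − 0.802×0.3200/(0.228×21.4))]
= (1/0.3200) ln[2.404 × 0.9474] = 3.125 × ln(2.277) = 3.125 × 0.8229 = 2.572 d.
D_c = (k_1/k_a) L₀ e^(−k_1 t_c) = (0.228/0.548) × 21.4 × e^(−0.228×2.572) = 0.4161 × 21.4 × 0.5564 = 4.954 mg/L.
Minimum DO = C_s − D_c = 8.53 − 4.954 = 3.576 mg/L.

t_c ≈ 2.57 d; D_c ≈ 4.95 mg/L; min DO ≈ 3.58 mg/L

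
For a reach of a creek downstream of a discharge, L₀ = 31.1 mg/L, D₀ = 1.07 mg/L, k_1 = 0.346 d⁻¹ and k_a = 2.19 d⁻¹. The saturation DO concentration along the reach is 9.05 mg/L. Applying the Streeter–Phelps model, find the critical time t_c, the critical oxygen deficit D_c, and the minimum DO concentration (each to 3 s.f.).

t_c ≈ 0.891 d; D_c ≈ 3.61 mg/L; min DO ≈ 5.44 mg/L

With k_a/k_1 = 6.329 and 1 − D₀(k_a−k_1)/(k_1 L₀) = 0.8166,
t_c = ln(6.329 × 0.8166) / (2.19 − 0.346) = ln(5.169) / 1.844 = 1.643/1.844 = 0.8908 d.
L(t_c) = L₀ e^(−k_1 t_c) = 31.1 × 0.7348 = 22.85 mg/L, and at the critical point k_a D_c = k_1 L, so D_c = (0.346/2.19) × 22.85 = 3.610 mg/L.
Minimum DO = C_s − D_c = 9.05 − 3.610 = 5.440 mg/L.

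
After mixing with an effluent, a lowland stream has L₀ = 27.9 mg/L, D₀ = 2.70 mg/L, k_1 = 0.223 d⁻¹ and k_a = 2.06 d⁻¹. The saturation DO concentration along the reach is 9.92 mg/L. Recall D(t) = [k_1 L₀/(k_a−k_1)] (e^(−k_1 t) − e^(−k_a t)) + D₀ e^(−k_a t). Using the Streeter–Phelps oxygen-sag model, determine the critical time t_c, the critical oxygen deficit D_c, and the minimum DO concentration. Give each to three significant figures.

t_c ≈ 0.342 d; D_c ≈ 2.80 mg/L; min DO ≈ 7.12 mg/L

With k_a/k_1 = 9.238 and 1 − D₀(k_a−k_1)/(k_1 L₀) = 0.2028,
t_c = ln(9.238 × 0.2028) / (2.06 − 0.223) = ln(1.873) / 1.837 = 0.6278/1.837 = 0.3417 d.
D_c = (k_1/k_a) L₀ e^(−k_1 t_c) = (0.223/2.06) × 27.9 × e^(−0.223×0.3417) = 0.1083 × 27.9 × 0.9266 = 2.799 mg/L.
Minimum DO = C_s − D_c = 9.92 − 2.799 = 7.121 mg/L.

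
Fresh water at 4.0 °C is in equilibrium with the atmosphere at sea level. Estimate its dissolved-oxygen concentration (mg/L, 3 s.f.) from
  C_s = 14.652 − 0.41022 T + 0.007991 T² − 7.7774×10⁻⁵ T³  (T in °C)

C_s = 14.652 − 0.41022×4.0 + 0.007991×4.0² − 7.7774×10⁻⁵×4.0³ = 13.13 mg/L.

C_s ≈ 13.1 mg/L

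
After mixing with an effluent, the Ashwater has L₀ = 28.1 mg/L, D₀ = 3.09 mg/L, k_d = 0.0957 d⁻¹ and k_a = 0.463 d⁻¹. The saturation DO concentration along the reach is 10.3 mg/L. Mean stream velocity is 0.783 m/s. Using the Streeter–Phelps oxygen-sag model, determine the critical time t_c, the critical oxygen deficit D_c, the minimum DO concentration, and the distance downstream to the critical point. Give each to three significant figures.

t_c ≈ 2.80 d; D_c ≈ 4.44 mg/L; min DO ≈ 5.86 mg/L; x_c ≈ 189 km

With k_a/k_d = 4.838 and 1 − D₀(k_a−k_d)/(k_d L₀) = 0.5780,
t_c = ln(4.838 × 0.5780) / (0.463 − 0.0957) = ln(2.796) / 0.3673 = 1.028/0.3673 = 2.799 d.
D_c = (k_d/k_a) L₀ e^(−k_d t_c) = (0.0957/0.463) × 28.1 × e^(−0.0957×2.799) = 0.2067 × 28.1 × 0.7650 = 4.443 mg/L.
Minimum DO = C_s − D_c = 10.3 − 4.443 = 5.857 mg/L.
x_c = v t_c = 0.783 m/s × 2.799 d × 86400 s/d = 189400 m ≈ 189 km.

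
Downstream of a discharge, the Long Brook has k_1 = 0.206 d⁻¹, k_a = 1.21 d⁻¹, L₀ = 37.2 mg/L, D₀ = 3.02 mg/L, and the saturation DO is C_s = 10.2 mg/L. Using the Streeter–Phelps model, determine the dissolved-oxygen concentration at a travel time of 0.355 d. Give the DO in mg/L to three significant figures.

k_1 L₀/(k_a−k_1) = 0.206×37.2/(1.21−0.206) = 7.663/1.004 = 7.633 mg/L.
e^(−k_1 t) = e^(−0.206×0.3550) = 0.9295; e^(−k_a t) = e^(−1.21×0.3550) = 0.6508.
D = 7.633 × (0.9295 − 0.6508) + 3.02 × 0.6508 = 2.127 + 1.965 = 4.092 mg/L.
DO = C_s − D = 10.2 − 4.092 = 6.108 mg/L.

DO ≈ 6.11 mg/L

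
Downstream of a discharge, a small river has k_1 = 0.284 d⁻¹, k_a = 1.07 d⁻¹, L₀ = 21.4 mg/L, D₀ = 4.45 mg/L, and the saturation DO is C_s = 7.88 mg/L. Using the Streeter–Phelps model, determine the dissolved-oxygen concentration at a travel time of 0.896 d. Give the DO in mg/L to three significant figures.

DO ≈ 3.14 mg/L

k_1 L₀/(k_a−k_1) = 0.284×21.4/(1.07−0.284) = 6.078/0.7860 = 7.732 mg/L.
e^(−k_1 t) = e^(−0.284×0.8960) = 0.7753; e^(−k_a t) = e^(−1.07×0.8960) = 0.3834.
D = 7.732 × (0.7753 − 0.3834) + 4.45 × 0.3834 = 3.031 + 1.706 = 4.737 mg/L.
DO = C_s − D = 7.88 − 4.737 = 3.143 mg/L.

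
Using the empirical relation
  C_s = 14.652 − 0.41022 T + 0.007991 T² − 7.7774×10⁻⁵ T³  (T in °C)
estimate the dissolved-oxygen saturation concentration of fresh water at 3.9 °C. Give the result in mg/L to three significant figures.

C_s = 14.652 − 0.41022×3.9 + 0.007991×3.9² − 7.7774×10⁻⁵×3.9³ = 13.17 mg/L.

C_s ≈ 13.2 mg/L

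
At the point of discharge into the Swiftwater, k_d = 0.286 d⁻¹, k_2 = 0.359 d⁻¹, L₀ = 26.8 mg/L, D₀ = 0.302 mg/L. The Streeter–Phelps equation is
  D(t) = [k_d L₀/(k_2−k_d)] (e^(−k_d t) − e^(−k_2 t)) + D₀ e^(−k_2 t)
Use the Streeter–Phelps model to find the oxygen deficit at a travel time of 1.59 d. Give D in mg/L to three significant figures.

D ≈ 7.47 mg/L

k_d L₀/(k_2−k_d) = 0.286×26.8/(0.359−0.286) = 7.665/0.07300 = 105.0 mg/L.
e^(−k_d t) = e^(−0.286×1.590) = 0.6346; e^(−k_2 t) = e^(−0.359×1.590) = 0.5651.
D = 105.0 × (0.6346 − 0.5651) + 0.302 × 0.5651 = 7.302 + 0.1707 = 7.473 mg/L.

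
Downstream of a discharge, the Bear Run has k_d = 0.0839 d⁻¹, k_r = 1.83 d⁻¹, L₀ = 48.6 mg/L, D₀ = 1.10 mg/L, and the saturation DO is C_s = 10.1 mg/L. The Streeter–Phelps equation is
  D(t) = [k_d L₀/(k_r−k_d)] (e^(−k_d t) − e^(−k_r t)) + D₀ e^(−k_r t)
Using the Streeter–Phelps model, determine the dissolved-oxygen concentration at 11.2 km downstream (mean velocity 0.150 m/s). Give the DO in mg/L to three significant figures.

DO ≈ 8.18 mg/L

Travel time t = x/v = 11.2 km / (0.150 m/s) = 11200 m / 0.150 m/s = 74670 s = 0.8642 d.
k_d L₀/(k_r−k_d) = 0.0839×48.6/(1.83−0.0839) = 4.078/1.746 = 2.335 mg/L.
e^(−k_d t) = e^(−0.0839×0.8642) = 0.9301; e^(−k_r t) = e^(−1.83×0.8642) = 0.2057.
D = 2.335 × (0.9301 − 0.2057) + 1.10 × 0.2057 = 1.692 + 0.2262 = 1.918 mg/L.
DO = C_s − D = 10.1 − 1.918 = 8.182 mg/L.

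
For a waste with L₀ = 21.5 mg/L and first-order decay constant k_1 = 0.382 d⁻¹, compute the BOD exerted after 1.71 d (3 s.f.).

y ≈ 10.3 mg/L

y_t = L₀(1 − e^(−k_1 t)) = 21.5 × (1 − e^(−0.382×1.71))
= 21.5 × (1 − 0.5204) = 21.5 × 0.4796 = 10.31 mg/L.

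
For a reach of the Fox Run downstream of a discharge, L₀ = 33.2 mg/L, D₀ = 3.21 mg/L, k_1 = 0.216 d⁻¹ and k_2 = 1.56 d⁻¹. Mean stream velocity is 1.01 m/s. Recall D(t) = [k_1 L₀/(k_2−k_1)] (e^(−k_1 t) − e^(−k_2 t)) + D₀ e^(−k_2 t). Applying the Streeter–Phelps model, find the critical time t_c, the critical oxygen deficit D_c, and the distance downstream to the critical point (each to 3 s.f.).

t_c ≈ 0.786 d; D_c ≈ 3.88 mg/L; x_c ≈ 68.6 km

With k_2/k_1 = 7.222 and 1 − D₀(k_2−k_1)/(k_1 L₀) = 0.3984,
t_c = ln(7.222 × 0.3984) / (1.56 − 0.216) = ln(2.877) / 1.344 = 1.057/1.344 = 0.7863 d.
L(t_c) = L₀ e^(−k_1 t_c) = 33.2 × 0.8438 = 28.01 mg/L, and at the critical point k_2 D_c = k_1 L, so D_c = (0.216/1.56) × 28.01 = 3.879 mg/L.
x_c = v t_c = 1.01 m/s × 0.7863 d × 86400 s/d = 68620 m ≈ 68.6 km.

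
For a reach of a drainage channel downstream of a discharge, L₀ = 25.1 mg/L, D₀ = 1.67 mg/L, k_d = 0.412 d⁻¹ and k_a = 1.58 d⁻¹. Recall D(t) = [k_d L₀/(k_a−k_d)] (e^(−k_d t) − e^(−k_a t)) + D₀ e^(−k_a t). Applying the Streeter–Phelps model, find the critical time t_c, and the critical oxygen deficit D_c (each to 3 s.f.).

t_c ≈ 0.972 d; D_c ≈ 4.39 mg/L

t_c = [1/(k_a−k_d)] ln[(k_a/k_d)(1 − D₀(k_a−k_d)/(k_d L₀))]
= [1/(1.58−0.412)] ln[(1.58/0.412)(1 − 1.67×1.168/(0.412×25.1))]
= (1/1.168) ln[3.835 × 0.8114] = 0.8562 × ln(3.112) = 0.8562 × 1.135 = 0.9719 d.
L(t_c) = L₀ e^(−k_d t_c) = 25.1 × 0.6700 = 16.82 mg/L, and at the critical point k_a D_c = k_d L, so D_c = (0.412/1.58) × 16.82 = 4.385 mg/L.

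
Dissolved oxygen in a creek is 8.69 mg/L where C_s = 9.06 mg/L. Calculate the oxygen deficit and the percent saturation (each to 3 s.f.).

D ≈ 0.370 mg/L; 95.9 % saturation

D = C_s − C = 9.06 − 8.69 = 0.370 mg/L.
% saturation = 8.69/9.06 × 100 = 95.9 %.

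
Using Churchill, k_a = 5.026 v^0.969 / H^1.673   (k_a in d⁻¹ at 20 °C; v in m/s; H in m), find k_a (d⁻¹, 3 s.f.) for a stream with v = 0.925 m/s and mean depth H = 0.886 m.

k_a = 5.026 × 0.925^0.969 / 0.886^1.673 = 5.026 × 0.9272 / 0.8167 = 5.706 d⁻¹.

k_a ≈ 5.71 d⁻¹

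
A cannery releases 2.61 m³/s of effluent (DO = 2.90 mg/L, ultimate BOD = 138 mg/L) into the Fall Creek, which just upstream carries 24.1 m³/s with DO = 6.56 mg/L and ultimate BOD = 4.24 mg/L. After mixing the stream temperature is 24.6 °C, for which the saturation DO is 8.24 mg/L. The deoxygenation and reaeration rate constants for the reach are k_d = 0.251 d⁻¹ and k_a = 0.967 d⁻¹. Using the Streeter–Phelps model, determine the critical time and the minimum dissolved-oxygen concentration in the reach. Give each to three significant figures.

Mixed DO = (24.1×6.56 + 2.61×2.90)/(24.1+2.61) = 165.7/26.71 = 6.202 mg/L.
Mixed L₀ = (24.1×4.24 + 2.61×138)/(26.71) = 462.4/26.71 = 17.31 mg/L.
Initial deficit D₀ = C_s − DO₀ = 8.24 − 6.202 = 2.038 mg/L.
t_c = (1/0.7160) ln[(0.967/0.251)(1 − 2.038×0.7160/(0.251×17.31))] = 1.397 × ln(2.559) = 1.312 d.
D_c = (0.251/0.967) × 17.31 × e^(−0.251×1.312) = 0.2596 × 17.31 × 0.7194 = 3.232 mg/L.
Minimum DO = 8.24 − 3.232 = 5.008 mg/L.

t_c ≈ 1.31 d; minimum DO ≈ 5.01 mg/L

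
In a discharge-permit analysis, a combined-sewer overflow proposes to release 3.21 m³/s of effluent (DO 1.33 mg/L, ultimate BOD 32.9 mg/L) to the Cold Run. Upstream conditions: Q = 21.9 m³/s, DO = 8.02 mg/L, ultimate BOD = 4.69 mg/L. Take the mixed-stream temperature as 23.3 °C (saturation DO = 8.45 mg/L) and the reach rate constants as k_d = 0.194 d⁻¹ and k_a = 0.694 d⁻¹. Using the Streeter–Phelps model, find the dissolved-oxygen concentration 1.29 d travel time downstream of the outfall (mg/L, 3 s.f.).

DO ≈ 6.73 mg/L

Mixed DO = (21.9×8.02 + 3.21×1.33)/(21.9+3.21) = 179.9/25.11 = 7.165 mg/L.
Mixed L₀ = (21.9×4.69 + 3.21×32.9)/(25.11) = 208.3/25.11 = 8.296 mg/L.
Initial deficit D₀ = C_s − DO₀ = 8.45 − 7.165 = 1.285 mg/L.
D(1.29) = [0.194×8.296/(0.694−0.194)](e^(−0.194×1.29) − e^(−0.694×1.29)) + 1.285 e^(−0.694×1.29)
= 3.219 × (0.7786 − 0.4085) + 1.285 × 0.4085 = 1.716 mg/L.
DO = 8.45 − 1.716 = 6.734 mg/L.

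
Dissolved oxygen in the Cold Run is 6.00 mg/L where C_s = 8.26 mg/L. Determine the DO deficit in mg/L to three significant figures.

D = C_s − C = 8.26 − 6.00 = 2.26 mg/L.

D ≈ 2.26 mg/L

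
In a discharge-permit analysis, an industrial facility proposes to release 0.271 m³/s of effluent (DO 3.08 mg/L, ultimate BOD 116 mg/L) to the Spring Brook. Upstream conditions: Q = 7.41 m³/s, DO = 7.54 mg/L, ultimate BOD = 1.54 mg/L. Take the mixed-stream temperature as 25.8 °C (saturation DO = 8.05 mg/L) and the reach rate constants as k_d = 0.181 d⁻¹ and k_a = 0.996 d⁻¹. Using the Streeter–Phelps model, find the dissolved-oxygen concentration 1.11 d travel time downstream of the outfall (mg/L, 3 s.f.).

DO ≈ 7.23 mg/L

Mixed DO = (7.41×7.54 + 0.271×3.08)/(7.41+0.271) = 56.71/7.681 = 7.383 mg/L.
Mixed L₀ = (7.41×1.54 + 0.271×116)/(7.681) = 42.85/7.681 = 5.578 mg/L.
Initial deficit D₀ = C_s − DO₀ = 8.05 − 7.383 = 0.6674 mg/L.
D(1.11) = [0.181×5.578/(0.996−0.181)](e^(−0.181×1.11) − e^(−0.996×1.11)) + 0.6674 e^(−0.996×1.11)
= 1.239 × (0.8180 − 0.3310) + 0.6674 × 0.3310 = 0.8242 mg/L.
DO = 8.05 − 0.8242 = 7.226 mg/L.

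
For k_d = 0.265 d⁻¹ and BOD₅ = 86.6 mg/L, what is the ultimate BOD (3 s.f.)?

BOD₅ = L₀(1 − e^(−5k_d)) ⇒ L₀ = BOD₅ / (1 − e^(−5×0.265))
= 86.6 / (1 − 0.2658) = 86.6 / 0.7342 = 118.0 mg/L.

L₀ ≈ 118 mg/L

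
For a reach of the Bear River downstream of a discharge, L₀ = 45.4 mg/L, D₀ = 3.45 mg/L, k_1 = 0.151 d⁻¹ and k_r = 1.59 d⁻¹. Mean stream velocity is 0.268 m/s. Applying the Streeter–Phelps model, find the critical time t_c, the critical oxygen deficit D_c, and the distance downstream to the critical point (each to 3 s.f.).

At the critical point dD/dt = 0, so k_1 L₀ e^(−k_1 t) = k_r D. Substituting D(t) from the Streeter–Phelps equation and solving for t gives
t_c = ln[(k_r/k_1)(1 − D₀(k_r−k_1)/(k_1 L₀))] / (k_r−k_1).
Here k_r−k_1 = 1.439 d⁻¹ and 1 − D₀(k_r−k_1)/(k_1 L₀) = 1 − 3.45×1.439/(0.151×45.4) = 0.2758, so
t_c = ln(10.53 × 0.2758) / 1.439 = 1.066 / 1.439 = 0.7409 d.
D_c = (k_1/k_r) L₀ e^(−k_1 t_c) = (0.151/1.59) × 45.4 × e^(−0.151×0.7409) = 0.09497 × 45.4 × 0.8942 = 3.855 mg/L.
x_c = v t_c = 0.268 m/s × 0.7409 d × 86400 s/d = 17160 m ≈ 17.2 km.

t_c ≈ 0.741 d; D_c ≈ 3.86 mg/L; x_c ≈ 17.2 km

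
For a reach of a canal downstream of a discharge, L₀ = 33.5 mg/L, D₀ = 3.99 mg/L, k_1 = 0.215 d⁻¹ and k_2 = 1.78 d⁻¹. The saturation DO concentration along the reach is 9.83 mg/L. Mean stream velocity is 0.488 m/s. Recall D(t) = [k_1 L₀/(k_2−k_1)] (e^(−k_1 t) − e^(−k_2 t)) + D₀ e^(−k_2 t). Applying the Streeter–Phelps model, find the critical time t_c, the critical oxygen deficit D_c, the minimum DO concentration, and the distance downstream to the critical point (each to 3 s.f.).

t_c ≈ 0.0617 d; D_c ≈ 3.99 mg/L; min DO ≈ 5.84 mg/L; x_c ≈ 2.60 km

t_c = [1/(k_2−k_1)] ln[(k_2/k_1)(1 − D₀(k_2−k_1)/(k_1 L₀))]
= [1/(1.78−0.215)] ln[(1.78/0.215)(1 − 3.99×1.565/(0.215×33.5))]
= (1/1.565) ln[8.279 × 0.1330] = 0.6390 × ln(1.101) = 0.6390 × 0.09655 = 0.06169 d.
L(t_c) = L₀ e^(−k_1 t_c) = 33.5 × 0.9868 = 33.06 mg/L, and at the critical point k_2 D_c = k_1 L, so D_c = (0.215/1.78) × 33.06 = 3.993 mg/L.
Minimum DO = C_s − D_c = 9.83 − 3.993 = 5.837 mg/L.
x_c = v t_c = 0.488 m/s × 0.06169 d × 86400 s/d = 2601 m ≈ 2.60 km.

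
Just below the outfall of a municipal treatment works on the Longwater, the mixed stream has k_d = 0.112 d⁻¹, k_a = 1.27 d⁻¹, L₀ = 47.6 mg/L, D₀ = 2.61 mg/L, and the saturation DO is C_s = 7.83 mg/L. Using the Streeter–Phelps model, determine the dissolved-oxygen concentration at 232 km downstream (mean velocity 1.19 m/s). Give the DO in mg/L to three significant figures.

DO ≈ 4.37 mg/L

Travel time t = x/v = 232 km / (1.19 m/s) = 232000 m / 1.19 m/s = 195000 s = 2.256 d.
k_d L₀/(k_a−k_d) = 0.112×47.6/(1.27−0.112) = 5.331/1.158 = 4.604 mg/L.
e^(−k_d t) = e^(−0.112×2.256) = 0.7767; e^(−k_a t) = e^(−1.27×2.256) = 0.05694.
D = 4.604 × (0.7767 − 0.05694) + 2.61 × 0.05694 = 3.314 + 0.1486 = 3.462 mg/L.
DO = C_s − D = 7.83 − 3.462 = 4.368 mg/L.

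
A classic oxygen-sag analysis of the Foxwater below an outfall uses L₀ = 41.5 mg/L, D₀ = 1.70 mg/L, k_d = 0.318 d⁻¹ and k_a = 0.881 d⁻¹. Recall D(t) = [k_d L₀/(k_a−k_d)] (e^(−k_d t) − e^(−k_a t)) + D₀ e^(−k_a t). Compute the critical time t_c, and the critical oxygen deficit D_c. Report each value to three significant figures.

t_c ≈ 1.68 d; D_c ≈ 8.79 mg/L

At the critical point dD/dt = 0, so k_d L₀ e^(−k_d t) = k_a D. Substituting D(t) from the Streeter–Phelps equation and solving for t gives
t_c = ln[(k_a/k_d)(1 − D₀(k_a−k_d)/(k_d L₀))] / (k_a−k_d).
Here k_a−k_d = 0.5630 d⁻¹ and 1 − D₀(k_a−k_d)/(k_d L₀) = 1 − 1.70×0.5630/(0.318×41.5) = 0.9275, so
t_c = ln(2.770 × 0.9275) / 0.5630 = 0.9437 / 0.5630 = 1.676 d.
D_c = (k_d/k_a) L₀ e^(−k_d t_c) = (0.318/0.881) × 41.5 × e^(−0.318×1.676) = 0.3610 × 41.5 × 0.5868 = 8.790 mg/L.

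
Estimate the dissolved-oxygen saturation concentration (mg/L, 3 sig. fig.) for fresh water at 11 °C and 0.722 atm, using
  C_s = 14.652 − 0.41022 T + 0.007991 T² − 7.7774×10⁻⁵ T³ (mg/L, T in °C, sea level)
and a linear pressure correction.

At sea level: C_s = 14.652 − 0.41022×11 + 0.007991×11² − 7.7774×10⁻⁵×11³ = 11.00 mg/L.
Pressure correction: C_s' = 11.00 × 0.722 = 7.944 mg/L.

C_s ≈ 7.94 mg/L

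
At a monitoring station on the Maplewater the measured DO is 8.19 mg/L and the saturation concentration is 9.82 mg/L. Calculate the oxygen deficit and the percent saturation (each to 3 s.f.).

D = C_s − C = 9.82 − 8.19 = 1.63 mg/L.
% saturation = 8.19/9.82 × 100 = 83.4 %.

D ≈ 1.63 mg/L; 83.4 % saturation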